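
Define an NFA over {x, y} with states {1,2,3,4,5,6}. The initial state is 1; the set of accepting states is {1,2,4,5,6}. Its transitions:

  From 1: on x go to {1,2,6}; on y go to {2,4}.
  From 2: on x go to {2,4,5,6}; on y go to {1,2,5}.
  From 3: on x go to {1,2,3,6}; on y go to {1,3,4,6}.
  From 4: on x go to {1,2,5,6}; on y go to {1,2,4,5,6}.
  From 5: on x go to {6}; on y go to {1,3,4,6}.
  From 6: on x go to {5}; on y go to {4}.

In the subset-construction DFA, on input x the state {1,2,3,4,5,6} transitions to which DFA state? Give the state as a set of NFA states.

δ(1,x) = {1,2,6}; δ(2,x) = {2,4,5,6}; δ(3,x) = {1,2,3,6}; δ(4,x) = {1,2,5,6}; δ(5,x) = {6}; δ(6,x) = {5}.
Union: {1,2,3,4,5,6}.

{1,2,3,4,5,6}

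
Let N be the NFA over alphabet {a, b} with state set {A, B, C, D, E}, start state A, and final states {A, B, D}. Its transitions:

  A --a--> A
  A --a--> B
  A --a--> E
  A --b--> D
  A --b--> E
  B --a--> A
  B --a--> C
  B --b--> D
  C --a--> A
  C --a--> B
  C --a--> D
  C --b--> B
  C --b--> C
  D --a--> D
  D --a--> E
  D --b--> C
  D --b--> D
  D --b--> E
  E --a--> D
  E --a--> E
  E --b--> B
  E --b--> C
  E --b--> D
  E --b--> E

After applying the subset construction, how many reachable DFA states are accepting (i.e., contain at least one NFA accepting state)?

Start state of the DFA: {A}.
{A} --a--> {A, B, E}  [new]
{A} --b--> {D, E}  [new]
{A, B, E} --a--> {A, B, C, D, E}  [new]
{A, B, E} --b--> {B, C, D, E}  [new]
{D, E} --a--> {D, E}  [seen]
{D, E} --b--> {B, C, D, E}  [seen]
{A, B, C, D, E} --a--> {A, B, C, D, E}  [seen]
{A, B, C, D, E} --b--> {B, C, D, E}  [seen]
{B, C, D, E} --a--> {A, B, C, D, E}  [seen]
{B, C, D, E} --b--> {B, C, D, E}  [seen]
Reachable DFA states: {A}, {A, B, E}, {D, E}, {A, B, C, D, E}, {B, C, D, E}.
Accepting DFA states (contain an NFA accepting state): {A}, {A, B, E}, {D, E}, {A, B, C, D, E}, {B, C, D, E}.

5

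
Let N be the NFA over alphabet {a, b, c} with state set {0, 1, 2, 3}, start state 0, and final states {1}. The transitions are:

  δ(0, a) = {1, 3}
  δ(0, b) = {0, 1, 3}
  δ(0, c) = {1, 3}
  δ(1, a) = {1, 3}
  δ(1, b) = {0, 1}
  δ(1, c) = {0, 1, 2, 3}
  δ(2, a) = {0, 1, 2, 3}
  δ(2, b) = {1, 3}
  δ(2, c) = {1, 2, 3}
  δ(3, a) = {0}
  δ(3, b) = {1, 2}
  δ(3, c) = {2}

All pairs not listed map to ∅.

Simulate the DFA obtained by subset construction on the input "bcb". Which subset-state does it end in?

Start: {0}.
δ(0,b) = {0, 1, 3}.
Union: {0, 1, 3}.
After b: {0, 1, 3}.
δ(0,c) = {1, 3}; δ(1,c) = {0, 1, 2, 3}; δ(3,c) = {2}.
Union: {0, 1, 2, 3}.
After c: {0, 1, 2, 3}.
δ(0,b) = {0, 1, 3}; δ(1,b) = {0, 1}; δ(2,b) = {1, 3}; δ(3,b) = {1, 2}.
Union: {0, 1, 2, 3}.
After b: {0, 1, 2, 3}.

{0, 1, 2, 3}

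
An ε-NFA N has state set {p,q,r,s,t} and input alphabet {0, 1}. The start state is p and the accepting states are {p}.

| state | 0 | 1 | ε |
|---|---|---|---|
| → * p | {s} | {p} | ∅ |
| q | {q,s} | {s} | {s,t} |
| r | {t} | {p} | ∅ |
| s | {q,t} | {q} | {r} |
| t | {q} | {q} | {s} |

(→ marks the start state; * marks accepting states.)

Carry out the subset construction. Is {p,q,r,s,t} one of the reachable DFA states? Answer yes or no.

yes

Start state of the DFA: {p} (ε-closure of the NFA start).
{p} --0--> {r,s}  [new]
{p} --1--> {p}  [seen]
{r,s} --0--> {q,r,s,t}  [new]
{r,s} --1--> {p,q,r,s,t}  [new]
{q,r,s,t} --0--> {q,r,s,t}  [seen]
{q,r,s,t} --1--> {p,q,r,s,t}  [seen]
{p,q,r,s,t} --0--> {q,r,s,t}  [seen]
{p,q,r,s,t} --1--> {p,q,r,s,t}  [seen]
Reachable DFA states: {p}, {r,s}, {q,r,s,t}, {p,q,r,s,t}.
{p,q,r,s,t} is among them.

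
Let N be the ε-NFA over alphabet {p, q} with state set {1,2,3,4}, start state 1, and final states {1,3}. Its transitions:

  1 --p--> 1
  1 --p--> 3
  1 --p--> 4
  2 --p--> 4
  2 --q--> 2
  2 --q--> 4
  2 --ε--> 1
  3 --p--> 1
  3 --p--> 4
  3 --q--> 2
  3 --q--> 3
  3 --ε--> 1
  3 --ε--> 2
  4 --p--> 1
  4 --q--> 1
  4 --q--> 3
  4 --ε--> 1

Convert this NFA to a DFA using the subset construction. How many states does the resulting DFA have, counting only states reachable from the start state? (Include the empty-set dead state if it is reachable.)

3

Start state of the DFA: {1} (ε-closure of the NFA start).
{1} --p--> {1,2,3,4}  [new]
{1} --q--> ∅  [new]
{1,2,3,4} --p--> {1,2,3,4}  [seen]
{1,2,3,4} --q--> {1,2,3,4}  [seen]
∅ --p--> ∅  [seen]
∅ --q--> ∅  [seen]
Reachable DFA states: {1}, {1,2,3,4}, ∅.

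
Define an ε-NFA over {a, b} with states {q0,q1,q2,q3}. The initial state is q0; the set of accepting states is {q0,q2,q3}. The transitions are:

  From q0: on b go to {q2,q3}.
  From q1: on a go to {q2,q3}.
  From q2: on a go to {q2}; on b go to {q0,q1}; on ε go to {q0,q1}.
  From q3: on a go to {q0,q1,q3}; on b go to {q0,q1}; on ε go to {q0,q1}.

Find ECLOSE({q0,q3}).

{q0,q1,q3}

Begin with {q0,q3}.
q3 →ε {q0,q1}; add q1.
ε-closure = {q0,q1,q3}.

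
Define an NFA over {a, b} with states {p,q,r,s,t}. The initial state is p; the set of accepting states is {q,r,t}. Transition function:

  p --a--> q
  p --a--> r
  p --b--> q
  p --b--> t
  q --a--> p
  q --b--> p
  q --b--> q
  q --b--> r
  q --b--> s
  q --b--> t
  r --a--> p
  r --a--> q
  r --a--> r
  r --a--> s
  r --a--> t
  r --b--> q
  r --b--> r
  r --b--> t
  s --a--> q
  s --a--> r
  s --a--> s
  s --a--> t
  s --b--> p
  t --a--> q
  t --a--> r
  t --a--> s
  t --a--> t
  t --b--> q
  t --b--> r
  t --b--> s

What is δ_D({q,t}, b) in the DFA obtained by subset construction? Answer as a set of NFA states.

{p,q,r,s,t}

δ(q,b) = {p,q,r,s,t}; δ(t,b) = {q,r,s}.
Union: {p,q,r,s,t}.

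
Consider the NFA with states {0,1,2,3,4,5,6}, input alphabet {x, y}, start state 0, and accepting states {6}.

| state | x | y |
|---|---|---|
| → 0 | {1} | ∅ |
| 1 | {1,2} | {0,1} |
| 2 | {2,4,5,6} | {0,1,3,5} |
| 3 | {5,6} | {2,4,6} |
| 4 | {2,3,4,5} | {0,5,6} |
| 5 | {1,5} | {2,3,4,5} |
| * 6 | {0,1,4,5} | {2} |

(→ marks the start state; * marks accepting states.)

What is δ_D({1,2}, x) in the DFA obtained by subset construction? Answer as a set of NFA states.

δ(1,x) = {1,2}; δ(2,x) = {2,4,5,6}.
Union: {1,2,4,5,6}.

{1,2,4,5,6}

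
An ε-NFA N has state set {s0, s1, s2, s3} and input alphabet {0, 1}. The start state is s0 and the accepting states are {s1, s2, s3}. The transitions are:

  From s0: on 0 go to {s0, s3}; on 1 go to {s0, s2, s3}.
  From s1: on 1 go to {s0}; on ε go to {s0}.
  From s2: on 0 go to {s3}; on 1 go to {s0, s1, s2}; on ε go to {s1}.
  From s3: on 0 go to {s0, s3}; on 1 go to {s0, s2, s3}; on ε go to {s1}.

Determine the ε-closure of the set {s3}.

{s0, s1, s3}

Begin with {s3}.
s3 →ε {s1}; add s1.
s1 →ε {s0}; add s0.
ε-closure = {s0, s1, s3}.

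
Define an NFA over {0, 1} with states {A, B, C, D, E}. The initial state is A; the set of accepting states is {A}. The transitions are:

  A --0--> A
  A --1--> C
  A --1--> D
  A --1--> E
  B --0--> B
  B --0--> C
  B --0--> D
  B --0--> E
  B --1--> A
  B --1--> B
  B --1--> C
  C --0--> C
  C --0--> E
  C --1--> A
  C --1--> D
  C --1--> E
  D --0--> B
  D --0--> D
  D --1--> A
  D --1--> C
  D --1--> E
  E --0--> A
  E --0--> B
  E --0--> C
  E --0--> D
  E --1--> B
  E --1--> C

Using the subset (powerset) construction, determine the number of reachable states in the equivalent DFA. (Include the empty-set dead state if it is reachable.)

Start state of the DFA: {A}.
{A} --0--> {A}  [seen]
{A} --1--> {C, D, E}  [new]
{C, D, E} --0--> {A, B, C, D, E}  [new]
{C, D, E} --1--> {A, B, C, D, E}  [seen]
{A, B, C, D, E} --0--> {A, B, C, D, E}  [seen]
{A, B, C, D, E} --1--> {A, B, C, D, E}  [seen]
Reachable DFA states: {A}, {C, D, E}, {A, B, C, D, E}.

3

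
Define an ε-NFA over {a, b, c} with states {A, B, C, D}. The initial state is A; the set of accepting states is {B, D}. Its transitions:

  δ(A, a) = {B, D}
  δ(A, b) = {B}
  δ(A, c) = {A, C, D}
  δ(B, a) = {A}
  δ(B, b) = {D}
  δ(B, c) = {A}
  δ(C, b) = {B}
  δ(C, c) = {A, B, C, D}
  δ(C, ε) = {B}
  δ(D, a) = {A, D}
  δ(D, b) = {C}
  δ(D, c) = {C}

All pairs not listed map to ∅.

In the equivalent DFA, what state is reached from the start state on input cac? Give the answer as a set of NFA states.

Start: {A}.
δ(A,c) = {A, C, D}.
Union: {A, C, D}.
ε-closure gives {A, B, C, D}.
After c: {A, B, C, D}.
δ(A,a) = {B, D}; δ(B,a) = {A}; δ(C,a) = ∅; δ(D,a) = {A, D}.
Union: {A, B, D}.
After a: {A, B, D}.
δ(A,c) = {A, C, D}; δ(B,c) = {A}; δ(D,c) = {C}.
Union: {A, C, D}.
ε-closure gives {A, B, C, D}.
After c: {A, B, C, D}.

{A, B, C, D}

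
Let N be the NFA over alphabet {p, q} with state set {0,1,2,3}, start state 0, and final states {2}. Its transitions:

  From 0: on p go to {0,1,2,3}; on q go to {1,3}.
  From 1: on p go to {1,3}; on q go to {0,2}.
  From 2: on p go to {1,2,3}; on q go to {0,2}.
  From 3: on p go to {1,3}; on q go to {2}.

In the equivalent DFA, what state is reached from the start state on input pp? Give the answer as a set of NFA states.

Start: {0}.
δ(0,p) = {0,1,2,3}.
Union: {0,1,2,3}.
After p: {0,1,2,3}.
δ(0,p) = {0,1,2,3}; δ(1,p) = {1,3}; δ(2,p) = {1,2,3}; δ(3,p) = {1,3}.
Union: {0,1,2,3}.
After p: {0,1,2,3}.

{0,1,2,3}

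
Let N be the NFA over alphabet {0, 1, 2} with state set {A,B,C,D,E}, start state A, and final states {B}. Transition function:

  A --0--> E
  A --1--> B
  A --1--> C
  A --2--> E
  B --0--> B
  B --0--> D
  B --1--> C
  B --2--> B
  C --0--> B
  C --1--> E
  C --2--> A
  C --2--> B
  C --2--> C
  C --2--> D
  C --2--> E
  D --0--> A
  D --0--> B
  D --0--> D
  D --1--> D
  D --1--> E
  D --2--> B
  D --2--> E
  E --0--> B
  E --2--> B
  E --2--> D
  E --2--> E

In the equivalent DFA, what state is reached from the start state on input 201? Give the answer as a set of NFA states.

Start: {A}.
δ(A,2) = {E}.
Union: {E}.
After 2: {E}.
δ(E,0) = {B}.
Union: {B}.
After 0: {B}.
δ(B,1) = {C}.
Union: {C}.
After 1: {C}.

{C}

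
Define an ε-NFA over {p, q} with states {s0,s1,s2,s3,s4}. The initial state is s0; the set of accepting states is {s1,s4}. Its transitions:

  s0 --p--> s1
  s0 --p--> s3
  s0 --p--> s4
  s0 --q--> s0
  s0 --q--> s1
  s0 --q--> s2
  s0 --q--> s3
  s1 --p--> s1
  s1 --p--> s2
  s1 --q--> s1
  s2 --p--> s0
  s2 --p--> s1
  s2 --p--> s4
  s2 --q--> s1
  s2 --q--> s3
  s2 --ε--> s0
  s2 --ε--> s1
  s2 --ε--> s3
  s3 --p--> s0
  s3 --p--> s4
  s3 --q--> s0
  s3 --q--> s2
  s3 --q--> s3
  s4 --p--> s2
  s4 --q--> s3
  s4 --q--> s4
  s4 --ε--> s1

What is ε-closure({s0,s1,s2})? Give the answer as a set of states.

{s0,s1,s2,s3}

Begin with {s0,s1,s2}.
s2 →ε {s0,s1,s3}; add s3.
ε-closure = {s0,s1,s2,s3}.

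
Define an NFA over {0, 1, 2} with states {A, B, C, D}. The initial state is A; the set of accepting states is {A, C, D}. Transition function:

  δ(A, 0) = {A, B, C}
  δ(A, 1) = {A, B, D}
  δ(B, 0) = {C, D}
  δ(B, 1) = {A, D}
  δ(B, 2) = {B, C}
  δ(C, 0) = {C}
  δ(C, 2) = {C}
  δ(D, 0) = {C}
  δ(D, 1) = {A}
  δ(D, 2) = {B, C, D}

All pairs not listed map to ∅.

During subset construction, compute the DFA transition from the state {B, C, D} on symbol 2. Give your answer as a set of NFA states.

δ(B,2) = {B, C}; δ(C,2) = {C}; δ(D,2) = {B, C, D}.
Union: {B, C, D}.

{B, C, D}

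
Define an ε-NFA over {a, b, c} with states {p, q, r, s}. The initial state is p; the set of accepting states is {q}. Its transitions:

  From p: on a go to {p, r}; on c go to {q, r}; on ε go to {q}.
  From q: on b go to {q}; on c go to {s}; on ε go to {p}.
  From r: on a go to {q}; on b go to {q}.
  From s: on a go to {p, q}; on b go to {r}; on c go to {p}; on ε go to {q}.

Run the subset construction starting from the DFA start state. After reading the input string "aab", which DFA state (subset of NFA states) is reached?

{p, q}

Start: {p, q}.
δ(p,a) = {p, r}; δ(q,a) = ∅.
Union: {p, r}.
ε-closure gives {p, q, r}.
After a: {p, q, r}.
δ(p,a) = {p, r}; δ(q,a) = ∅; δ(r,a) = {q}.
Union: {p, q, r}.
After a: {p, q, r}.
δ(p,b) = ∅; δ(q,b) = {q}; δ(r,b) = {q}.
Union: {q}.
ε-closure gives {p, q}.
After b: {p, q}.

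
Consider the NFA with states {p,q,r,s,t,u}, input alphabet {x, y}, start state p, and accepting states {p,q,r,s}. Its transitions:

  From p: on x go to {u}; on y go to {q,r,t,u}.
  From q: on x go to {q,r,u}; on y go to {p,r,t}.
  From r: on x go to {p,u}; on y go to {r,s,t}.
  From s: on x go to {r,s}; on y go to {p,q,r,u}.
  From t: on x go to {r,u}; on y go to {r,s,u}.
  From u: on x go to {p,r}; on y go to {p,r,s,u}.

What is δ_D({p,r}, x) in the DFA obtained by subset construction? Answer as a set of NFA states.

{p,u}

δ(p,x) = {u}; δ(r,x) = {p,u}.
Union: {p,u}.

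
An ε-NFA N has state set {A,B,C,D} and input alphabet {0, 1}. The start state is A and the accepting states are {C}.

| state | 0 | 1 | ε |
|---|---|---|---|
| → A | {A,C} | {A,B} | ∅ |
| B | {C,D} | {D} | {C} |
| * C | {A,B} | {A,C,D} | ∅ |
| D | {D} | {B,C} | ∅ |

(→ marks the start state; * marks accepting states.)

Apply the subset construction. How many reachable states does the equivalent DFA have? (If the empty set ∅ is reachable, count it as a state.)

Start state of the DFA: {A} (ε-closure of the NFA start).
{A} --0--> {A,C}  [new]
{A} --1--> {A,B,C}  [new]
{A,C} --0--> {A,B,C}  [seen]
{A,C} --1--> {A,B,C,D}  [new]
{A,B,C} --0--> {A,B,C,D}  [seen]
{A,B,C} --1--> {A,B,C,D}  [seen]
{A,B,C,D} --0--> {A,B,C,D}  [seen]
{A,B,C,D} --1--> {A,B,C,D}  [seen]
Reachable DFA states: {A}, {A,C}, {A,B,C}, {A,B,C,D}.

4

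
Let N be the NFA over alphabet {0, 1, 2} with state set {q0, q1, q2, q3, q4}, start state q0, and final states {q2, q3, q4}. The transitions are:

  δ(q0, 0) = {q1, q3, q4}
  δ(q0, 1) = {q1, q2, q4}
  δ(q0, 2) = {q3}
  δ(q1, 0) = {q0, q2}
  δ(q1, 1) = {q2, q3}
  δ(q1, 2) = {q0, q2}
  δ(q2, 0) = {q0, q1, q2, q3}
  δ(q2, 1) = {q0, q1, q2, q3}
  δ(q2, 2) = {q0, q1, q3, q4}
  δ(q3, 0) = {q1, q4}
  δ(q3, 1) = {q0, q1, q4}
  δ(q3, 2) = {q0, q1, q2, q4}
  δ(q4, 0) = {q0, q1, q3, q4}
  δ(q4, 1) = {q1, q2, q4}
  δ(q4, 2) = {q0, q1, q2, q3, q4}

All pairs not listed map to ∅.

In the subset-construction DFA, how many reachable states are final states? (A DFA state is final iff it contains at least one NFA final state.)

Start state of the DFA: {q0}.
{q0} --0--> {q1, q3, q4}  [new]
{q0} --1--> {q1, q2, q4}  [new]
{q0} --2--> {q3}  [new]
{q1, q3, q4} --0--> {q0, q1, q2, q3, q4}  [new]
{q1, q3, q4} --1--> {q0, q1, q2, q3, q4}  [seen]
{q1, q3, q4} --2--> {q0, q1, q2, q3, q4}  [seen]
{q1, q2, q4} --0--> {q0, q1, q2, q3, q4}  [seen]
{q1, q2, q4} --1--> {q0, q1, q2, q3, q4}  [seen]
{q1, q2, q4} --2--> {q0, q1, q2, q3, q4}  [seen]
{q3} --0--> {q1, q4}  [new]
{q3} --1--> {q0, q1, q4}  [new]
{q3} --2--> {q0, q1, q2, q4}  [new]
{q0, q1, q2, q3, q4} --0--> {q0, q1, q2, q3, q4}  [seen]
{q0, q1, q2, q3, q4} --1--> {q0, q1, q2, q3, q4}  [seen]
{q0, q1, q2, q3, q4} --2--> {q0, q1, q2, q3, q4}  [seen]
{q1, q4} --0--> {q0, q1, q2, q3, q4}  [seen]
{q1, q4} --1--> {q1, q2, q3, q4}  [new]
{q1, q4} --2--> {q0, q1, q2, q3, q4}  [seen]
{q0, q1, q4} --0--> {q0, q1, q2, q3, q4}  [seen]
{q0, q1, q4} --1--> {q1, q2, q3, q4}  [seen]
{q0, q1, q4} --2--> {q0, q1, q2, q3, q4}  [seen]
{q0, q1, q2, q4} --0--> {q0, q1, q2, q3, q4}  [seen]
{q0, q1, q2, q4} --1--> {q0, q1, q2, q3, q4}  [seen]
{q0, q1, q2, q4} --2--> {q0, q1, q2, q3, q4}  [seen]
{q1, q2, q3, q4} --0--> {q0, q1, q2, q3, q4}  [seen]
{q1, q2, q3, q4} --1--> {q0, q1, q2, q3, q4}  [seen]
{q1, q2, q3, q4} --2--> {q0, q1, q2, q3, q4}  [seen]
Reachable DFA states: {q0}, {q1, q3, q4}, {q1, q2, q4}, {q3}, {q0, q1, q2, q3, q4}, {q1, q4}, {q0, q1, q4}, {q0, q1, q2, q4}, {q1, q2, q3, q4}.
Accepting DFA states (contain an NFA accepting state): {q1, q3, q4}, {q1, q2, q4}, {q3}, {q0, q1, q2, q3, q4}, {q1, q4}, {q0, q1, q4}, {q0, q1, q2, q4}, {q1, q2, q3, q4}.

8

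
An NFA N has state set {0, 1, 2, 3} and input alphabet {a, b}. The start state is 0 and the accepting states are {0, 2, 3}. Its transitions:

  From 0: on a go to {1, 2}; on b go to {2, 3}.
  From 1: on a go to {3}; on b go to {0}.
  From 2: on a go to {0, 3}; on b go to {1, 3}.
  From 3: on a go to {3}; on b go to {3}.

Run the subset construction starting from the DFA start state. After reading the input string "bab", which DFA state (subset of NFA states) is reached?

Start: {0}.
δ(0,b) = {2, 3}.
Union: {2, 3}.
After b: {2, 3}.
δ(2,a) = {0, 3}; δ(3,a) = {3}.
Union: {0, 3}.
After a: {0, 3}.
δ(0,b) = {2, 3}; δ(3,b) = {3}.
Union: {2, 3}.
After b: {2, 3}.

{2, 3}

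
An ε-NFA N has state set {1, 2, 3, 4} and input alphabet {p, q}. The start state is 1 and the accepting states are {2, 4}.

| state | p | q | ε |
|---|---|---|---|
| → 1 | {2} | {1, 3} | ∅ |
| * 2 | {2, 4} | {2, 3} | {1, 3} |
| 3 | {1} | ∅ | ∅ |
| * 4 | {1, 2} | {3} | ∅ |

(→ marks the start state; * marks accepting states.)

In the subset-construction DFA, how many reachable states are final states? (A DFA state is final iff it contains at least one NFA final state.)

Start state of the DFA: {1} (ε-closure of the NFA start).
{1} --p--> {1, 2, 3}  [new]
{1} --q--> {1, 3}  [new]
{1, 2, 3} --p--> {1, 2, 3, 4}  [new]
{1, 2, 3} --q--> {1, 2, 3}  [seen]
{1, 3} --p--> {1, 2, 3}  [seen]
{1, 3} --q--> {1, 3}  [seen]
{1, 2, 3, 4} --p--> {1, 2, 3, 4}  [seen]
{1, 2, 3, 4} --q--> {1, 2, 3}  [seen]
Reachable DFA states: {1}, {1, 2, 3}, {1, 3}, {1, 2, 3, 4}.
Accepting DFA states (contain an NFA accepting state): {1, 2, 3}, {1, 2, 3, 4}.

2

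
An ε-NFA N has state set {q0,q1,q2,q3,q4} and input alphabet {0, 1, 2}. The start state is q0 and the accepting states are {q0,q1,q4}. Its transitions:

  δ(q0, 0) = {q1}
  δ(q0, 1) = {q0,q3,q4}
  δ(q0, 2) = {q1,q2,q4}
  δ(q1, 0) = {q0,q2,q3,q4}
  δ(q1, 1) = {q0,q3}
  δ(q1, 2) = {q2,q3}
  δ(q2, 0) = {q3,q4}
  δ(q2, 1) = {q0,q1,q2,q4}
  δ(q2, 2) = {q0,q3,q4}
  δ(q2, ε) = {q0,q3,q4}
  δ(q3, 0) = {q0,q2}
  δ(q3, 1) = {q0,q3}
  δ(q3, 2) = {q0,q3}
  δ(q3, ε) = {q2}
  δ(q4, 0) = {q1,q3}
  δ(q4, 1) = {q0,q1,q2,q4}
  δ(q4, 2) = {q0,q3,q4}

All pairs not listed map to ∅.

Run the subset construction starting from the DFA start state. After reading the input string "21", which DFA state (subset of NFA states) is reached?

{q0,q1,q2,q3,q4}

Start: {q0}.
δ(q0,2) = {q1,q2,q4}.
Union: {q1,q2,q4}.
ε-closure gives {q0,q1,q2,q3,q4}.
After 2: {q0,q1,q2,q3,q4}.
δ(q0,1) = {q0,q3,q4}; δ(q1,1) = {q0,q3}; δ(q2,1) = {q0,q1,q2,q4}; δ(q3,1) = {q0,q3}; δ(q4,1) = {q0,q1,q2,q4}.
Union: {q0,q1,q2,q3,q4}.
After 1: {q0,q1,q2,q3,q4}.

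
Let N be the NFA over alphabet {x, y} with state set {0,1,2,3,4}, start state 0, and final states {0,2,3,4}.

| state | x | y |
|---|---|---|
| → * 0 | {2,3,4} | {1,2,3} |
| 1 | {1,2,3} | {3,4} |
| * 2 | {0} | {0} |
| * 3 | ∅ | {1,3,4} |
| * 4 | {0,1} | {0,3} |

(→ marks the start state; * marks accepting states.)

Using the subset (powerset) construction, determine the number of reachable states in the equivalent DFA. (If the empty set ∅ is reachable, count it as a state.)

Start state of the DFA: {0}.
{0} --x--> {2,3,4}  [new]
{0} --y--> {1,2,3}  [new]
{2,3,4} --x--> {0,1}  [new]
{2,3,4} --y--> {0,1,3,4}  [new]
{1,2,3} --x--> {0,1,2,3}  [new]
{1,2,3} --y--> {0,1,3,4}  [seen]
{0,1} --x--> {1,2,3,4}  [new]
{0,1} --y--> {1,2,3,4}  [seen]
{0,1,3,4} --x--> {0,1,2,3,4}  [new]
{0,1,3,4} --y--> {0,1,2,3,4}  [seen]
{0,1,2,3} --x--> {0,1,2,3,4}  [seen]
{0,1,2,3} --y--> {0,1,2,3,4}  [seen]
{1,2,3,4} --x--> {0,1,2,3}  [seen]
{1,2,3,4} --y--> {0,1,3,4}  [seen]
{0,1,2,3,4} --x--> {0,1,2,3,4}  [seen]
{0,1,2,3,4} --y--> {0,1,2,3,4}  [seen]
Reachable DFA states: {0}, {2,3,4}, {1,2,3}, {0,1}, {0,1,3,4}, {0,1,2,3}, {1,2,3,4}, {0,1,2,3,4}.

8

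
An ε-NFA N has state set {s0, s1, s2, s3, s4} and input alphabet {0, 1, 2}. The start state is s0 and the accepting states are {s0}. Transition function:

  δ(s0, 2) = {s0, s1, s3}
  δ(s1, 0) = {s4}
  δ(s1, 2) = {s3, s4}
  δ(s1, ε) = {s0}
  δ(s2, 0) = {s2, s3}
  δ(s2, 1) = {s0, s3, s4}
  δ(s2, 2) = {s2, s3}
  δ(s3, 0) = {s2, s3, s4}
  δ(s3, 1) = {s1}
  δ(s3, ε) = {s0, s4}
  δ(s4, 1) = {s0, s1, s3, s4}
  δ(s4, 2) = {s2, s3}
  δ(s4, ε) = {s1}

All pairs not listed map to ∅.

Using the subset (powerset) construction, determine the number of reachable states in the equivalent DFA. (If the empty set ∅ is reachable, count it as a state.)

Start state of the DFA: {s0} (ε-closure of the NFA start).
{s0} --0--> ∅  [new]
{s0} --1--> ∅  [seen]
{s0} --2--> {s0, s1, s3, s4}  [new]
∅ --0--> ∅  [seen]
∅ --1--> ∅  [seen]
∅ --2--> ∅  [seen]
{s0, s1, s3, s4} --0--> {s0, s1, s2, s3, s4}  [new]
{s0, s1, s3, s4} --1--> {s0, s1, s3, s4}  [seen]
{s0, s1, s3, s4} --2--> {s0, s1, s2, s3, s4}  [seen]
{s0, s1, s2, s3, s4} --0--> {s0, s1, s2, s3, s4}  [seen]
{s0, s1, s2, s3, s4} --1--> {s0, s1, s3, s4}  [seen]
{s0, s1, s2, s3, s4} --2--> {s0, s1, s2, s3, s4}  [seen]
Reachable DFA states: {s0}, ∅, {s0, s1, s3, s4}, {s0, s1, s2, s3, s4}.

4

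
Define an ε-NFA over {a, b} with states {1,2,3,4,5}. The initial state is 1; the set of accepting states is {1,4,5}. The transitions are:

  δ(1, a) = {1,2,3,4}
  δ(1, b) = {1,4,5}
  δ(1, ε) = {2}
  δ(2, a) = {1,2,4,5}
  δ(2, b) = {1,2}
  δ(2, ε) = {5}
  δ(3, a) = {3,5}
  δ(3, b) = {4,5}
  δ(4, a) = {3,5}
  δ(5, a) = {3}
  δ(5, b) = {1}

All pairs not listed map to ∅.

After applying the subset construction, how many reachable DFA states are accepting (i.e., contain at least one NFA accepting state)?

Start state of the DFA: {1,2,5} (ε-closure of the NFA start).
{1,2,5} --a--> {1,2,3,4,5}  [new]
{1,2,5} --b--> {1,2,4,5}  [new]
{1,2,3,4,5} --a--> {1,2,3,4,5}  [seen]
{1,2,3,4,5} --b--> {1,2,4,5}  [seen]
{1,2,4,5} --a--> {1,2,3,4,5}  [seen]
{1,2,4,5} --b--> {1,2,4,5}  [seen]
Reachable DFA states: {1,2,5}, {1,2,3,4,5}, {1,2,4,5}.
Accepting DFA states (contain an NFA accepting state): {1,2,5}, {1,2,3,4,5}, {1,2,4,5}.

3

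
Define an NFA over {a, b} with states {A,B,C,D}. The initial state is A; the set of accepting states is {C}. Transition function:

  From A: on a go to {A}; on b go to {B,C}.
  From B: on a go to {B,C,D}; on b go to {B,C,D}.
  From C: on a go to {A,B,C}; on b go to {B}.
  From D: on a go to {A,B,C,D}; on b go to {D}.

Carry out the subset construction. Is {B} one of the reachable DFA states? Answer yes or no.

no

Start state of the DFA: {A}.
{A} --a--> {A}  [seen]
{A} --b--> {B,C}  [new]
{B,C} --a--> {A,B,C,D}  [new]
{B,C} --b--> {B,C,D}  [new]
{A,B,C,D} --a--> {A,B,C,D}  [seen]
{A,B,C,D} --b--> {B,C,D}  [seen]
{B,C,D} --a--> {A,B,C,D}  [seen]
{B,C,D} --b--> {B,C,D}  [seen]
Reachable DFA states: {A}, {B,C}, {A,B,C,D}, {B,C,D}.
{B} is not among them.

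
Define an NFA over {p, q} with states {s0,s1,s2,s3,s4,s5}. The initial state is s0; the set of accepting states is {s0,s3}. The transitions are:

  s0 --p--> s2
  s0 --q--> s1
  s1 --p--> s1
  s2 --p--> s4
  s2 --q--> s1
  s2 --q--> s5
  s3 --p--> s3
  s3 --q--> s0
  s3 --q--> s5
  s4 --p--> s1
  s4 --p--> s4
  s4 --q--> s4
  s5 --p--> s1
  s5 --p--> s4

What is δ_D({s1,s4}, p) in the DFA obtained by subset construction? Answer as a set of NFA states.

δ(s1,p) = {s1}; δ(s4,p) = {s1,s4}.
Union: {s1,s4}.

{s1,s4}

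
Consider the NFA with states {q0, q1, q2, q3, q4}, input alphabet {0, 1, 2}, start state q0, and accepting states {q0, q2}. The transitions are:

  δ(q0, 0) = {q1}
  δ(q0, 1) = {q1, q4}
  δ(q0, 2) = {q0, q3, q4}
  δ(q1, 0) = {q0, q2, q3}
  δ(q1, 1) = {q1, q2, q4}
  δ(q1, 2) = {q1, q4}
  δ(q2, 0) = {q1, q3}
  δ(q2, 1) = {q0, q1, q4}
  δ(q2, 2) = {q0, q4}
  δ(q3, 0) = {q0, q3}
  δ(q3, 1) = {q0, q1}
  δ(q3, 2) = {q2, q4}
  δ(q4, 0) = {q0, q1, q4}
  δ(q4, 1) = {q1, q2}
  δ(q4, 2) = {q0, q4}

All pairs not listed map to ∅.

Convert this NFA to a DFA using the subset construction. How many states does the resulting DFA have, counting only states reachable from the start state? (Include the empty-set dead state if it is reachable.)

13

Start state of the DFA: {q0}.
{q0} --0--> {q1}  [new]
{q0} --1--> {q1, q4}  [new]
{q0} --2--> {q0, q3, q4}  [new]
{q1} --0--> {q0, q2, q3}  [new]
{q1} --1--> {q1, q2, q4}  [new]
{q1} --2--> {q1, q4}  [seen]
{q1, q4} --0--> {q0, q1, q2, q3, q4}  [new]
{q1, q4} --1--> {q1, q2, q4}  [seen]
{q1, q4} --2--> {q0, q1, q4}  [new]
{q0, q3, q4} --0--> {q0, q1, q3, q4}  [new]
{q0, q3, q4} --1--> {q0, q1, q2, q4}  [new]
{q0, q3, q4} --2--> {q0, q2, q3, q4}  [new]
{q0, q2, q3} --0--> {q0, q1, q3}  [new]
{q0, q2, q3} --1--> {q0, q1, q4}  [seen]
{q0, q2, q3} --2--> {q0, q2, q3, q4}  [seen]
{q1, q2, q4} --0--> {q0, q1, q2, q3, q4}  [seen]
{q1, q2, q4} --1--> {q0, q1, q2, q4}  [seen]
{q1, q2, q4} --2--> {q0, q1, q4}  [seen]
{q0, q1, q2, q3, q4} --0--> {q0, q1, q2, q3, q4}  [seen]
{q0, q1, q2, q3, q4} --1--> {q0, q1, q2, q4}  [seen]
{q0, q1, q2, q3, q4} --2--> {q0, q1, q2, q3, q4}  [seen]
{q0, q1, q4} --0--> {q0, q1, q2, q3, q4}  [seen]
{q0, q1, q4} --1--> {q1, q2, q4}  [seen]
{q0, q1, q4} --2--> {q0, q1, q3, q4}  [seen]
{q0, q1, q3, q4} --0--> {q0, q1, q2, q3, q4}  [seen]
{q0, q1, q3, q4} --1--> {q0, q1, q2, q4}  [seen]
{q0, q1, q3, q4} --2--> {q0, q1, q2, q3, q4}  [seen]
{q0, q1, q2, q4} --0--> {q0, q1, q2, q3, q4}  [seen]
{q0, q1, q2, q4} --1--> {q0, q1, q2, q4}  [seen]
{q0, q1, q2, q4} --2--> {q0, q1, q3, q4}  [seen]
{q0, q2, q3, q4} --0--> {q0, q1, q3, q4}  [seen]
{q0, q2, q3, q4} --1--> {q0, q1, q2, q4}  [seen]
{q0, q2, q3, q4} --2--> {q0, q2, q3, q4}  [seen]
{q0, q1, q3} --0--> {q0, q1, q2, q3}  [new]
{q0, q1, q3} --1--> {q0, q1, q2, q4}  [seen]
{q0, q1, q3} --2--> {q0, q1, q2, q3, q4}  [seen]
{q0, q1, q2, q3} --0--> {q0, q1, q2, q3}  [seen]
{q0, q1, q2, q3} --1--> {q0, q1, q2, q4}  [seen]
{q0, q1, q2, q3} --2--> {q0, q1, q2, q3, q4}  [seen]
Reachable DFA states: {q0}, {q1}, {q1, q4}, {q0, q3, q4}, {q0, q2, q3}, {q1, q2, q4}, {q0, q1, q2, q3, q4}, {q0, q1, q4}, {q0, q1, q3, q4}, {q0, q1, q2, q4}, {q0, q2, q3, q4}, {q0, q1, q3}, {q0, q1, q2, q3}.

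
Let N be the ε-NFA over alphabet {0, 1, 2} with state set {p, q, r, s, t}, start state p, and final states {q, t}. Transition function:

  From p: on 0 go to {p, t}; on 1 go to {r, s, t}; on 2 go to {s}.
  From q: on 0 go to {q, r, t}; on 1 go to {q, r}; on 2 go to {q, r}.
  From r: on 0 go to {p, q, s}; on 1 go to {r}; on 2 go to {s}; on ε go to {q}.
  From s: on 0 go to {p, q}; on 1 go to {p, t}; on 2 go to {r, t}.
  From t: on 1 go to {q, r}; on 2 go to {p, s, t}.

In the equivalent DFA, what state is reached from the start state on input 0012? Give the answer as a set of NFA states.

{p, q, r, s, t}

Start: {p}.
δ(p,0) = {p, t}.
Union: {p, t}.
After 0: {p, t}.
δ(p,0) = {p, t}; δ(t,0) = ∅.
Union: {p, t}.
After 0: {p, t}.
δ(p,1) = {r, s, t}; δ(t,1) = {q, r}.
Union: {q, r, s, t}.
After 1: {q, r, s, t}.
δ(q,2) = {q, r}; δ(r,2) = {s}; δ(s,2) = {r, t}; δ(t,2) = {p, s, t}.
Union: {p, q, r, s, t}.
After 2: {p, q, r, s, t}.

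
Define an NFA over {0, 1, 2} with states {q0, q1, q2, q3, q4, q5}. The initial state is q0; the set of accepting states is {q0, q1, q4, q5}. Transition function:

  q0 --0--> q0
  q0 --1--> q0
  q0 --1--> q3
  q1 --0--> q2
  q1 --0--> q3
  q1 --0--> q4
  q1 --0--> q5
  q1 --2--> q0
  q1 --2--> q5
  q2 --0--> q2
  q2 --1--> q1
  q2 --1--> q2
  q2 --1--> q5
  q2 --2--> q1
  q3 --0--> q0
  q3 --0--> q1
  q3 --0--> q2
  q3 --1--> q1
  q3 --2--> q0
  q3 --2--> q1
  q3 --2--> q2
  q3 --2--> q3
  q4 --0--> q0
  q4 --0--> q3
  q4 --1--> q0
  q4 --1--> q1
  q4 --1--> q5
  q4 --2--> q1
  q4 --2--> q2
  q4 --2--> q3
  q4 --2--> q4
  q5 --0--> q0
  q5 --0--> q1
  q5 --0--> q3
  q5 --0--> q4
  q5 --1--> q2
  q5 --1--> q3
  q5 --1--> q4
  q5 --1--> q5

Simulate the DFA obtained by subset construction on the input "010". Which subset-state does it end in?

{q0, q1, q2}

Start: {q0}.
δ(q0,0) = {q0}.
Union: {q0}.
After 0: {q0}.
δ(q0,1) = {q0, q3}.
Union: {q0, q3}.
After 1: {q0, q3}.
δ(q0,0) = {q0}; δ(q3,0) = {q0, q1, q2}.
Union: {q0, q1, q2}.
After 0: {q0, q1, q2}.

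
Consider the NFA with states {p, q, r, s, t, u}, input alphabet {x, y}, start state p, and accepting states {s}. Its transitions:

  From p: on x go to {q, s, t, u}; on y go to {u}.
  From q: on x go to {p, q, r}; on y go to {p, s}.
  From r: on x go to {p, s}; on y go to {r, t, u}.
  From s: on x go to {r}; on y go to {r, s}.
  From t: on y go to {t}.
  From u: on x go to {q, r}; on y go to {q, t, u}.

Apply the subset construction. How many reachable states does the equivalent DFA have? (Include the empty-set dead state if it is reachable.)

11

Start state of the DFA: {p}.
{p} --x--> {q, s, t, u}  [new]
{p} --y--> {u}  [new]
{q, s, t, u} --x--> {p, q, r}  [new]
{q, s, t, u} --y--> {p, q, r, s, t, u}  [new]
{u} --x--> {q, r}  [new]
{u} --y--> {q, t, u}  [new]
{p, q, r} --x--> {p, q, r, s, t, u}  [seen]
{p, q, r} --y--> {p, r, s, t, u}  [new]
{p, q, r, s, t, u} --x--> {p, q, r, s, t, u}  [seen]
{p, q, r, s, t, u} --y--> {p, q, r, s, t, u}  [seen]
{q, r} --x--> {p, q, r, s}  [new]
{q, r} --y--> {p, r, s, t, u}  [seen]
{q, t, u} --x--> {p, q, r}  [seen]
{q, t, u} --y--> {p, q, s, t, u}  [new]
{p, r, s, t, u} --x--> {p, q, r, s, t, u}  [seen]
{p, r, s, t, u} --y--> {q, r, s, t, u}  [new]
{p, q, r, s} --x--> {p, q, r, s, t, u}  [seen]
{p, q, r, s} --y--> {p, r, s, t, u}  [seen]
{p, q, s, t, u} --x--> {p, q, r, s, t, u}  [seen]
{p, q, s, t, u} --y--> {p, q, r, s, t, u}  [seen]
{q, r, s, t, u} --x--> {p, q, r, s}  [seen]
{q, r, s, t, u} --y--> {p, q, r, s, t, u}  [seen]
Reachable DFA states: {p}, {q, s, t, u}, {u}, {p, q, r}, {p, q, r, s, t, u}, {q, r}, {q, t, u}, {p, r, s, t, u}, {p, q, r, s}, {p, q, s, t, u}, {q, r, s, t, u}.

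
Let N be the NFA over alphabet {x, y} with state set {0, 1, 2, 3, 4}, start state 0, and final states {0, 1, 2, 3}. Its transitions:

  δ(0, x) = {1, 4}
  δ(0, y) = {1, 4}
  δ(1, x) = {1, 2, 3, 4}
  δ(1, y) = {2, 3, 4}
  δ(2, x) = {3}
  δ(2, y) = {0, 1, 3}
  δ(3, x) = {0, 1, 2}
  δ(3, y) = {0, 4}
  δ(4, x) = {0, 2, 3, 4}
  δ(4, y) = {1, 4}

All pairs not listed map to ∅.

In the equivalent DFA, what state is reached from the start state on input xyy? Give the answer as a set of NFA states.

{0, 1, 2, 3, 4}

Start: {0}.
δ(0,x) = {1, 4}.
Union: {1, 4}.
After x: {1, 4}.
δ(1,y) = {2, 3, 4}; δ(4,y) = {1, 4}.
Union: {1, 2, 3, 4}.
After y: {1, 2, 3, 4}.
δ(1,y) = {2, 3, 4}; δ(2,y) = {0, 1, 3}; δ(3,y) = {0, 4}; δ(4,y) = {1, 4}.
Union: {0, 1, 2, 3, 4}.
After y: {0, 1, 2, 3, 4}.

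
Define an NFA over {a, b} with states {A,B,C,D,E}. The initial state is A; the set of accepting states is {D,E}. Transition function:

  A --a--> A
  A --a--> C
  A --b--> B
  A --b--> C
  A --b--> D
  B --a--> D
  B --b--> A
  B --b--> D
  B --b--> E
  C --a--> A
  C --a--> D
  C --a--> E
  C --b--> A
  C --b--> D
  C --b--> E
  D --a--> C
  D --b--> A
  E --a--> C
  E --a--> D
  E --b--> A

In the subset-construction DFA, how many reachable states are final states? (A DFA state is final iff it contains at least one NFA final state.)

Start state of the DFA: {A}.
{A} --a--> {A,C}  [new]
{A} --b--> {B,C,D}  [new]
{A,C} --a--> {A,C,D,E}  [new]
{A,C} --b--> {A,B,C,D,E}  [new]
{B,C,D} --a--> {A,C,D,E}  [seen]
{B,C,D} --b--> {A,D,E}  [new]
{A,C,D,E} --a--> {A,C,D,E}  [seen]
{A,C,D,E} --b--> {A,B,C,D,E}  [seen]
{A,B,C,D,E} --a--> {A,C,D,E}  [seen]
{A,B,C,D,E} --b--> {A,B,C,D,E}  [seen]
{A,D,E} --a--> {A,C,D}  [new]
{A,D,E} --b--> {A,B,C,D}  [new]
{A,C,D} --a--> {A,C,D,E}  [seen]
{A,C,D} --b--> {A,B,C,D,E}  [seen]
{A,B,C,D} --a--> {A,C,D,E}  [seen]
{A,B,C,D} --b--> {A,B,C,D,E}  [seen]
Reachable DFA states: {A}, {A,C}, {B,C,D}, {A,C,D,E}, {A,B,C,D,E}, {A,D,E}, {A,C,D}, {A,B,C,D}.
Accepting DFA states (contain an NFA accepting state): {B,C,D}, {A,C,D,E}, {A,B,C,D,E}, {A,D,E}, {A,C,D}, {A,B,C,D}.

6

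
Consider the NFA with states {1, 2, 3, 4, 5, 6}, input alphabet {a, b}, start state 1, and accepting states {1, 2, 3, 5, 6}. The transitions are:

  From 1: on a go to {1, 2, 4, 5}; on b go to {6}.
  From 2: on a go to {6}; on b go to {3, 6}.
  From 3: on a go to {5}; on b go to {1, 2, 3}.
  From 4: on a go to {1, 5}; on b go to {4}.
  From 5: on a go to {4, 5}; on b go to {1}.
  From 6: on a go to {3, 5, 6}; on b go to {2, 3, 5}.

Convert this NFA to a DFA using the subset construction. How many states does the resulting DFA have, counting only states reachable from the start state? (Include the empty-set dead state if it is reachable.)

Start state of the DFA: {1}.
{1} --a--> {1, 2, 4, 5}  [new]
{1} --b--> {6}  [new]
{1, 2, 4, 5} --a--> {1, 2, 4, 5, 6}  [new]
{1, 2, 4, 5} --b--> {1, 3, 4, 6}  [new]
{6} --a--> {3, 5, 6}  [new]
{6} --b--> {2, 3, 5}  [new]
{1, 2, 4, 5, 6} --a--> {1, 2, 3, 4, 5, 6}  [new]
{1, 2, 4, 5, 6} --b--> {1, 2, 3, 4, 5, 6}  [seen]
{1, 3, 4, 6} --a--> {1, 2, 3, 4, 5, 6}  [seen]
{1, 3, 4, 6} --b--> {1, 2, 3, 4, 5, 6}  [seen]
{3, 5, 6} --a--> {3, 4, 5, 6}  [new]
{3, 5, 6} --b--> {1, 2, 3, 5}  [new]
{2, 3, 5} --a--> {4, 5, 6}  [new]
{2, 3, 5} --b--> {1, 2, 3, 6}  [new]
{1, 2, 3, 4, 5, 6} --a--> {1, 2, 3, 4, 5, 6}  [seen]
{1, 2, 3, 4, 5, 6} --b--> {1, 2, 3, 4, 5, 6}  [seen]
{3, 4, 5, 6} --a--> {1, 3, 4, 5, 6}  [new]
{3, 4, 5, 6} --b--> {1, 2, 3, 4, 5}  [new]
{1, 2, 3, 5} --a--> {1, 2, 4, 5, 6}  [seen]
{1, 2, 3, 5} --b--> {1, 2, 3, 6}  [seen]
{4, 5, 6} --a--> {1, 3, 4, 5, 6}  [seen]
{4, 5, 6} --b--> {1, 2, 3, 4, 5}  [seen]
{1, 2, 3, 6} --a--> {1, 2, 3, 4, 5, 6}  [seen]
{1, 2, 3, 6} --b--> {1, 2, 3, 5, 6}  [new]
{1, 3, 4, 5, 6} --a--> {1, 2, 3, 4, 5, 6}  [seen]
{1, 3, 4, 5, 6} --b--> {1, 2, 3, 4, 5, 6}  [seen]
{1, 2, 3, 4, 5} --a--> {1, 2, 4, 5, 6}  [seen]
{1, 2, 3, 4, 5} --b--> {1, 2, 3, 4, 6}  [new]
{1, 2, 3, 5, 6} --a--> {1, 2, 3, 4, 5, 6}  [seen]
{1, 2, 3, 5, 6} --b--> {1, 2, 3, 5, 6}  [seen]
{1, 2, 3, 4, 6} --a--> {1, 2, 3, 4, 5, 6}  [seen]
{1, 2, 3, 4, 6} --b--> {1, 2, 3, 4, 5, 6}  [seen]
Reachable DFA states: {1}, {1, 2, 4, 5}, {6}, {1, 2, 4, 5, 6}, {1, 3, 4, 6}, {3, 5, 6}, {2, 3, 5}, {1, 2, 3, 4, 5, 6}, {3, 4, 5, 6}, {1, 2, 3, 5}, {4, 5, 6}, {1, 2, 3, 6}, {1, 3, 4, 5, 6}, {1, 2, 3, 4, 5}, {1, 2, 3, 5, 6}, {1, 2, 3, 4, 6}.

16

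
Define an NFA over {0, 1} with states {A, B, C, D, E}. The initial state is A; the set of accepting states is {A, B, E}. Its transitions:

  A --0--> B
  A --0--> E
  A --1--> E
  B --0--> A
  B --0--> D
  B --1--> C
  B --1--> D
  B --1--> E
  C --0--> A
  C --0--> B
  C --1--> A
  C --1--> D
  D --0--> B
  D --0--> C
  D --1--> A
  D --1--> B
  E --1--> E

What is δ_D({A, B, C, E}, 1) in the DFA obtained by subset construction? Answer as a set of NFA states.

{A, C, D, E}

δ(A,1) = {E}; δ(B,1) = {C, D, E}; δ(C,1) = {A, D}; δ(E,1) = {E}.
Union: {A, C, D, E}.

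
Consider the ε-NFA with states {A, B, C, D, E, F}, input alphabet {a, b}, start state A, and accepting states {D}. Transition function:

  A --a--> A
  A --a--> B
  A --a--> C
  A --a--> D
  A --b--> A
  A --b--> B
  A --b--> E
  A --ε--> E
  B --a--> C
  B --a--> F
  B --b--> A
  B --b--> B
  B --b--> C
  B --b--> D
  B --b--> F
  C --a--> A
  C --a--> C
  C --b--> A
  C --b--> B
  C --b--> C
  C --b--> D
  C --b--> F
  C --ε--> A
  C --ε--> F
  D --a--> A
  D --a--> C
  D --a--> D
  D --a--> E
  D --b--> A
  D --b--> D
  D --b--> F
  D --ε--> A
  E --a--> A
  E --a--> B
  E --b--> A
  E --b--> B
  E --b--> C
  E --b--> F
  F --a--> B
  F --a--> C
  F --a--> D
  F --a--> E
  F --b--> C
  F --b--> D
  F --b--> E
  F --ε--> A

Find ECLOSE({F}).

Begin with {F}.
F →ε {A}; add A.
A →ε {E}; add E.
ε-closure = {A, E, F}.

{A, E, F}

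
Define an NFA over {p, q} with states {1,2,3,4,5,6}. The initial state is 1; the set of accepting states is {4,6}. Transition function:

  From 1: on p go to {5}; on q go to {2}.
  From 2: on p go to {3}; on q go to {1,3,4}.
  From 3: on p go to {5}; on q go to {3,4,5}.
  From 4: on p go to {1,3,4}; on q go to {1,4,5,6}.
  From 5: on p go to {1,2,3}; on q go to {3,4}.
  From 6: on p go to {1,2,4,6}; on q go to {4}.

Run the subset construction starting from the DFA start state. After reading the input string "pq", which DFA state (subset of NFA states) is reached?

{3,4}

Start: {1}.
δ(1,p) = {5}.
Union: {5}.
After p: {5}.
δ(5,q) = {3,4}.
Union: {3,4}.
After q: {3,4}.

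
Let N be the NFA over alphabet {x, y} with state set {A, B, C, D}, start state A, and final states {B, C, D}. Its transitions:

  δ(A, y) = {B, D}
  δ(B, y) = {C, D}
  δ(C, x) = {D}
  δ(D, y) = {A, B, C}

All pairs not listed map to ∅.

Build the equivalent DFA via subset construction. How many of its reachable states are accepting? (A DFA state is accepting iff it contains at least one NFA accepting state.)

Start state of the DFA: {A}.
{A} --x--> ∅  [new]
{A} --y--> {B, D}  [new]
∅ --x--> ∅  [seen]
∅ --y--> ∅  [seen]
{B, D} --x--> ∅  [seen]
{B, D} --y--> {A, B, C, D}  [new]
{A, B, C, D} --x--> {D}  [new]
{A, B, C, D} --y--> {A, B, C, D}  [seen]
{D} --x--> ∅  [seen]
{D} --y--> {A, B, C}  [new]
{A, B, C} --x--> {D}  [seen]
{A, B, C} --y--> {B, C, D}  [new]
{B, C, D} --x--> {D}  [seen]
{B, C, D} --y--> {A, B, C, D}  [seen]
Reachable DFA states: {A}, ∅, {B, D}, {A, B, C, D}, {D}, {A, B, C}, {B, C, D}.
Accepting DFA states (contain an NFA accepting state): {B, D}, {A, B, C, D}, {D}, {A, B, C}, {B, C, D}.

5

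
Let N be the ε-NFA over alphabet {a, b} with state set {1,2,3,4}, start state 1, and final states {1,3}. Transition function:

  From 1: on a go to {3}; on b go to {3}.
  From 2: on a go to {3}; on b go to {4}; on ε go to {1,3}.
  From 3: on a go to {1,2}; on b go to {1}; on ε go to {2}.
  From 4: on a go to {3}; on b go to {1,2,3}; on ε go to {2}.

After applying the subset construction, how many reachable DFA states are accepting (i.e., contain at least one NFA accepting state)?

Start state of the DFA: {1} (ε-closure of the NFA start).
{1} --a--> {1,2,3}  [new]
{1} --b--> {1,2,3}  [seen]
{1,2,3} --a--> {1,2,3}  [seen]
{1,2,3} --b--> {1,2,3,4}  [new]
{1,2,3,4} --a--> {1,2,3}  [seen]
{1,2,3,4} --b--> {1,2,3,4}  [seen]
Reachable DFA states: {1}, {1,2,3}, {1,2,3,4}.
Accepting DFA states (contain an NFA accepting state): {1}, {1,2,3}, {1,2,3,4}.

3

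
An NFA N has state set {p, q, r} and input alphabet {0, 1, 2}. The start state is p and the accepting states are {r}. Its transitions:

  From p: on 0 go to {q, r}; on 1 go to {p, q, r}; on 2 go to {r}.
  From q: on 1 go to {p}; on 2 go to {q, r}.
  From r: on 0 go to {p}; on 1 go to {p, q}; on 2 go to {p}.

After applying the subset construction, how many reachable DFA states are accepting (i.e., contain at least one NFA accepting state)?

Start state of the DFA: {p}.
{p} --0--> {q, r}  [new]
{p} --1--> {p, q, r}  [new]
{p} --2--> {r}  [new]
{q, r} --0--> {p}  [seen]
{q, r} --1--> {p, q}  [new]
{q, r} --2--> {p, q, r}  [seen]
{p, q, r} --0--> {p, q, r}  [seen]
{p, q, r} --1--> {p, q, r}  [seen]
{p, q, r} --2--> {p, q, r}  [seen]
{r} --0--> {p}  [seen]
{r} --1--> {p, q}  [seen]
{r} --2--> {p}  [seen]
{p, q} --0--> {q, r}  [seen]
{p, q} --1--> {p, q, r}  [seen]
{p, q} --2--> {q, r}  [seen]
Reachable DFA states: {p}, {q, r}, {p, q, r}, {r}, {p, q}.
Accepting DFA states (contain an NFA accepting state): {q, r}, {p, q, r}, {r}.

3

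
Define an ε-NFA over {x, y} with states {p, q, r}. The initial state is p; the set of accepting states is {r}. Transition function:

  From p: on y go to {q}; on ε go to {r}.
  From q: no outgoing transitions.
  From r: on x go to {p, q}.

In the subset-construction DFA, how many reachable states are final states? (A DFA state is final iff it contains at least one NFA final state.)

Start state of the DFA: {p, r} (ε-closure of the NFA start).
{p, r} --x--> {p, q, r}  [new]
{p, r} --y--> {q}  [new]
{p, q, r} --x--> {p, q, r}  [seen]
{p, q, r} --y--> {q}  [seen]
{q} --x--> ∅  [new]
{q} --y--> ∅  [seen]
∅ --x--> ∅  [seen]
∅ --y--> ∅  [seen]
Reachable DFA states: {p, r}, {p, q, r}, {q}, ∅.
Accepting DFA states (contain an NFA accepting state): {p, r}, {p, q, r}.

2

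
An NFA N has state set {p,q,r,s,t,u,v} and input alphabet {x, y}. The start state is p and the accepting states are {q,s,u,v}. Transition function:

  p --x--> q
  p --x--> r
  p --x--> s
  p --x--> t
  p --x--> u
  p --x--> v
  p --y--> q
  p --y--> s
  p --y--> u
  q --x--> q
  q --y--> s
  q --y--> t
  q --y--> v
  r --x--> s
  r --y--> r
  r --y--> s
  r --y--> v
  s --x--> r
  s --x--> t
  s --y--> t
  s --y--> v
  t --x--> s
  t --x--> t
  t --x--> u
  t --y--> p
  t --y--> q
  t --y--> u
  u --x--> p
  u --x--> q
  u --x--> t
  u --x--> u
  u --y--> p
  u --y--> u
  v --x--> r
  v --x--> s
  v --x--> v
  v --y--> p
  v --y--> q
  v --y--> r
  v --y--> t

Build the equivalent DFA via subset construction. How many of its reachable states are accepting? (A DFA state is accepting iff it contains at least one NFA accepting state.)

5

Start state of the DFA: {p}.
{p} --x--> {q,r,s,t,u,v}  [new]
{p} --y--> {q,s,u}  [new]
{q,r,s,t,u,v} --x--> {p,q,r,s,t,u,v}  [new]
{q,r,s,t,u,v} --y--> {p,q,r,s,t,u,v}  [seen]
{q,s,u} --x--> {p,q,r,t,u}  [new]
{q,s,u} --y--> {p,s,t,u,v}  [new]
{p,q,r,s,t,u,v} --x--> {p,q,r,s,t,u,v}  [seen]
{p,q,r,s,t,u,v} --y--> {p,q,r,s,t,u,v}  [seen]
{p,q,r,t,u} --x--> {p,q,r,s,t,u,v}  [seen]
{p,q,r,t,u} --y--> {p,q,r,s,t,u,v}  [seen]
{p,s,t,u,v} --x--> {p,q,r,s,t,u,v}  [seen]
{p,s,t,u,v} --y--> {p,q,r,s,t,u,v}  [seen]
Reachable DFA states: {p}, {q,r,s,t,u,v}, {q,s,u}, {p,q,r,s,t,u,v}, {p,q,r,t,u}, {p,s,t,u,v}.
Accepting DFA states (contain an NFA accepting state): {q,r,s,t,u,v}, {q,s,u}, {p,q,r,s,t,u,v}, {p,q,r,t,u}, {p,s,t,u,v}.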